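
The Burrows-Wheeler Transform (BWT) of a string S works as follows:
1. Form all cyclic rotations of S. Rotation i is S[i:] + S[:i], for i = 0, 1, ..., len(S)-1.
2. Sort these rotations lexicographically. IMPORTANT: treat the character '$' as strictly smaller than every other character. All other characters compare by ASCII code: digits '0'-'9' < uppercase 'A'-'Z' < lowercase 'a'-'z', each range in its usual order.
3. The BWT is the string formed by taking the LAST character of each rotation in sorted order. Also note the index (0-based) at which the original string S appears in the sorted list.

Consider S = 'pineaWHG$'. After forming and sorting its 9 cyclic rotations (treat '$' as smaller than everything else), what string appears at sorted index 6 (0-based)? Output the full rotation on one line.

All 9 rotations (rotation i = S[i:]+S[:i]):
  rot[0] = pineaWHG$
  rot[1] = ineaWHG$p
  rot[2] = neaWHG$pi
  rot[3] = eaWHG$pin
  rot[4] = aWHG$pine
  rot[5] = WHG$pinea
  rot[6] = HG$pineaW
  rot[7] = G$pineaWH
  rot[8] = $pineaWHG
Sorted (with $ < everything):
  sorted[0] = $pineaWHG
  sorted[1] = G$pineaWH
  sorted[2] = HG$pineaW
  sorted[3] = WHG$pinea
  sorted[4] = aWHG$pine
  sorted[5] = eaWHG$pin
  sorted[6] = ineaWHG$p
  sorted[7] = neaWHG$pi
  sorted[8] = pineaWHG$
sorted[6] = ineaWHG$p

Answer: ineaWHG$p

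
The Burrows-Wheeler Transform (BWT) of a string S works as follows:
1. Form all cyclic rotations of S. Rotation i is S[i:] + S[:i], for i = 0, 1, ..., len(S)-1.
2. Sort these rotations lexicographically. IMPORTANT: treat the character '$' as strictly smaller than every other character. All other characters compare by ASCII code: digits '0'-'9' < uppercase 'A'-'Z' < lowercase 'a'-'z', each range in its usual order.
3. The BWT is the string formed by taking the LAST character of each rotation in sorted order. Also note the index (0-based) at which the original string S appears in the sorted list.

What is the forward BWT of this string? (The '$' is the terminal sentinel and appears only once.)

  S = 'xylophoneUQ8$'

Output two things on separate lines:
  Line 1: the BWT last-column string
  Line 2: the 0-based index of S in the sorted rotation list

All 13 rotations (rotation i = S[i:]+S[:i]):
  rot[0] = xylophoneUQ8$
  rot[1] = ylophoneUQ8$x
  rot[2] = lophoneUQ8$xy
  rot[3] = ophoneUQ8$xyl
  rot[4] = phoneUQ8$xylo
  rot[5] = honeUQ8$xylop
  rot[6] = oneUQ8$xyloph
  rot[7] = neUQ8$xylopho
  rot[8] = eUQ8$xylophon
  rot[9] = UQ8$xylophone
  rot[10] = Q8$xylophoneU
  rot[11] = 8$xylophoneUQ
  rot[12] = $xylophoneUQ8
Sorted (with $ < everything):
  sorted[0] = $xylophoneUQ8  (last char: '8')
  sorted[1] = 8$xylophoneUQ  (last char: 'Q')
  sorted[2] = Q8$xylophoneU  (last char: 'U')
  sorted[3] = UQ8$xylophone  (last char: 'e')
  sorted[4] = eUQ8$xylophon  (last char: 'n')
  sorted[5] = honeUQ8$xylop  (last char: 'p')
  sorted[6] = lophoneUQ8$xy  (last char: 'y')
  sorted[7] = neUQ8$xylopho  (last char: 'o')
  sorted[8] = oneUQ8$xyloph  (last char: 'h')
  sorted[9] = ophoneUQ8$xyl  (last char: 'l')
  sorted[10] = phoneUQ8$xylo  (last char: 'o')
  sorted[11] = xylophoneUQ8$  (last char: '$')
  sorted[12] = ylophoneUQ8$x  (last char: 'x')
Last column: 8QUenpyohlo$x
Original string S is at sorted index 11

Answer: 8QUenpyohlo$x
11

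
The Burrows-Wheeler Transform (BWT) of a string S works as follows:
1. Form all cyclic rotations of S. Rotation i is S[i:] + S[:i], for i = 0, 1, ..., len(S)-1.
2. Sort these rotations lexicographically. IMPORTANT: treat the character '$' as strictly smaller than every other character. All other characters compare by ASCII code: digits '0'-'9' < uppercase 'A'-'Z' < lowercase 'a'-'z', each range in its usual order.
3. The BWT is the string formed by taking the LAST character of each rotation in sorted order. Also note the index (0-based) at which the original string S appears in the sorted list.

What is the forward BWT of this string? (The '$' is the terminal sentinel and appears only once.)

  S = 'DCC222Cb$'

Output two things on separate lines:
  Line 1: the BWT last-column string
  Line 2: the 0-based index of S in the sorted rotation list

All 9 rotations (rotation i = S[i:]+S[:i]):
  rot[0] = DCC222Cb$
  rot[1] = CC222Cb$D
  rot[2] = C222Cb$DC
  rot[3] = 222Cb$DCC
  rot[4] = 22Cb$DCC2
  rot[5] = 2Cb$DCC22
  rot[6] = Cb$DCC222
  rot[7] = b$DCC222C
  rot[8] = $DCC222Cb
Sorted (with $ < everything):
  sorted[0] = $DCC222Cb  (last char: 'b')
  sorted[1] = 222Cb$DCC  (last char: 'C')
  sorted[2] = 22Cb$DCC2  (last char: '2')
  sorted[3] = 2Cb$DCC22  (last char: '2')
  sorted[4] = C222Cb$DC  (last char: 'C')
  sorted[5] = CC222Cb$D  (last char: 'D')
  sorted[6] = Cb$DCC222  (last char: '2')
  sorted[7] = DCC222Cb$  (last char: '$')
  sorted[8] = b$DCC222C  (last char: 'C')
Last column: bC22CD2$C
Original string S is at sorted index 7

Answer: bC22CD2$C
7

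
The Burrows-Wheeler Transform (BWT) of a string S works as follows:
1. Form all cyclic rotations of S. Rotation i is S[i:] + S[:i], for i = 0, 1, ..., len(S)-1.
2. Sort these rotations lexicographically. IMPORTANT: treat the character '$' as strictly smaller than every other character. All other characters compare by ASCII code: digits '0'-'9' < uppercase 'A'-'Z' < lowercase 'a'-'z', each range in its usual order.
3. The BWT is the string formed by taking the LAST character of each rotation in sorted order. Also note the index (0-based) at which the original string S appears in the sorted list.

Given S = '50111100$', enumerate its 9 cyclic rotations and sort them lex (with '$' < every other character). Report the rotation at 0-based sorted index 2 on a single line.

All 9 rotations (rotation i = S[i:]+S[:i]):
  rot[0] = 50111100$
  rot[1] = 0111100$5
  rot[2] = 111100$50
  rot[3] = 11100$501
  rot[4] = 1100$5011
  rot[5] = 100$50111
  rot[6] = 00$501111
  rot[7] = 0$5011110
  rot[8] = $50111100
Sorted (with $ < everything):
  sorted[0] = $50111100
  sorted[1] = 0$5011110
  sorted[2] = 00$501111
  sorted[3] = 0111100$5
  sorted[4] = 100$50111
  sorted[5] = 1100$5011
  sorted[6] = 11100$501
  sorted[7] = 111100$50
  sorted[8] = 50111100$
sorted[2] = 00$501111

Answer: 00$501111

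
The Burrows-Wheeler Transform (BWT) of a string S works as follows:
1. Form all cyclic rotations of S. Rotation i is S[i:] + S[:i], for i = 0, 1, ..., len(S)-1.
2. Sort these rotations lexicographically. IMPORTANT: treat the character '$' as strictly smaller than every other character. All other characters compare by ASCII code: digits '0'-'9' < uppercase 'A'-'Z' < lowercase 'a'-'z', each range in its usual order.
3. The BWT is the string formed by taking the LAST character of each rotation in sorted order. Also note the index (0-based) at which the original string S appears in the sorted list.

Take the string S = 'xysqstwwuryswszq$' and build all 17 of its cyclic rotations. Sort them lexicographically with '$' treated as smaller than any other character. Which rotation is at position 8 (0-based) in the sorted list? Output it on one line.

Answer: twwuryswszq$xysqs

Derivation:
All 17 rotations (rotation i = S[i:]+S[:i]):
  rot[0] = xysqstwwuryswszq$
  rot[1] = ysqstwwuryswszq$x
  rot[2] = sqstwwuryswszq$xy
  rot[3] = qstwwuryswszq$xys
  rot[4] = stwwuryswszq$xysq
  rot[5] = twwuryswszq$xysqs
  rot[6] = wwuryswszq$xysqst
  rot[7] = wuryswszq$xysqstw
  rot[8] = uryswszq$xysqstww
  rot[9] = ryswszq$xysqstwwu
  rot[10] = yswszq$xysqstwwur
  rot[11] = swszq$xysqstwwury
  rot[12] = wszq$xysqstwwurys
  rot[13] = szq$xysqstwwurysw
  rot[14] = zq$xysqstwwurysws
  rot[15] = q$xysqstwwuryswsz
  rot[16] = $xysqstwwuryswszq
Sorted (with $ < everything):
  sorted[0] = $xysqstwwuryswszq
  sorted[1] = q$xysqstwwuryswsz
  sorted[2] = qstwwuryswszq$xys
  sorted[3] = ryswszq$xysqstwwu
  sorted[4] = sqstwwuryswszq$xy
  sorted[5] = stwwuryswszq$xysq
  sorted[6] = swszq$xysqstwwury
  sorted[7] = szq$xysqstwwurysw
  sorted[8] = twwuryswszq$xysqs
  sorted[9] = uryswszq$xysqstww
  sorted[10] = wszq$xysqstwwurys
  sorted[11] = wuryswszq$xysqstw
  sorted[12] = wwuryswszq$xysqst
  sorted[13] = xysqstwwuryswszq$
  sorted[14] = ysqstwwuryswszq$x
  sorted[15] = yswszq$xysqstwwur
  sorted[16] = zq$xysqstwwurysws
sorted[8] = twwuryswszq$xysqs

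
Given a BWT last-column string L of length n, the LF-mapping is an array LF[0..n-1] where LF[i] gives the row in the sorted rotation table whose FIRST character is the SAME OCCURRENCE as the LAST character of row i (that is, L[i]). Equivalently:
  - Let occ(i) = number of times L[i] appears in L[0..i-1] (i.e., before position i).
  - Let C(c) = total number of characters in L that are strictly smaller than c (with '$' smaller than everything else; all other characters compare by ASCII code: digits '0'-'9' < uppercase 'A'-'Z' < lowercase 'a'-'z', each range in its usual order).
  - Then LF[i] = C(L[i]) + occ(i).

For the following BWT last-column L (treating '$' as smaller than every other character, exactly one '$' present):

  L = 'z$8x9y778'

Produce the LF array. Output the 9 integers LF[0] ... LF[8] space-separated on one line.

Char counts: '$':1, '7':2, '8':2, '9':1, 'x':1, 'y':1, 'z':1
C (first-col start): C('$')=0, C('7')=1, C('8')=3, C('9')=5, C('x')=6, C('y')=7, C('z')=8
L[0]='z': occ=0, LF[0]=C('z')+0=8+0=8
L[1]='$': occ=0, LF[1]=C('$')+0=0+0=0
L[2]='8': occ=0, LF[2]=C('8')+0=3+0=3
L[3]='x': occ=0, LF[3]=C('x')+0=6+0=6
L[4]='9': occ=0, LF[4]=C('9')+0=5+0=5
L[5]='y': occ=0, LF[5]=C('y')+0=7+0=7
L[6]='7': occ=0, LF[6]=C('7')+0=1+0=1
L[7]='7': occ=1, LF[7]=C('7')+1=1+1=2
L[8]='8': occ=1, LF[8]=C('8')+1=3+1=4

Answer: 8 0 3 6 5 7 1 2 4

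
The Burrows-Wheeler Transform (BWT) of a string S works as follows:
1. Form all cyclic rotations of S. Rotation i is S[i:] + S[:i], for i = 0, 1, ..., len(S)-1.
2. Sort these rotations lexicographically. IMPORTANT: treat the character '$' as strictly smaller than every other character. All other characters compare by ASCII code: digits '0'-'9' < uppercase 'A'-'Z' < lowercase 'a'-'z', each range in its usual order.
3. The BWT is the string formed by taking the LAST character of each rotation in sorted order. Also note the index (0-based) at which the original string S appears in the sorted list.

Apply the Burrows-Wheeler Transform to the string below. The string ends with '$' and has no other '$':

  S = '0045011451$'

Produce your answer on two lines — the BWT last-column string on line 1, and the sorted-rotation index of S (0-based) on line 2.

All 11 rotations (rotation i = S[i:]+S[:i]):
  rot[0] = 0045011451$
  rot[1] = 045011451$0
  rot[2] = 45011451$00
  rot[3] = 5011451$004
  rot[4] = 011451$0045
  rot[5] = 11451$00450
  rot[6] = 1451$004501
  rot[7] = 451$0045011
  rot[8] = 51$00450114
  rot[9] = 1$004501145
  rot[10] = $0045011451
Sorted (with $ < everything):
  sorted[0] = $0045011451  (last char: '1')
  sorted[1] = 0045011451$  (last char: '$')
  sorted[2] = 011451$0045  (last char: '5')
  sorted[3] = 045011451$0  (last char: '0')
  sorted[4] = 1$004501145  (last char: '5')
  sorted[5] = 11451$00450  (last char: '0')
  sorted[6] = 1451$004501  (last char: '1')
  sorted[7] = 45011451$00  (last char: '0')
  sorted[8] = 451$0045011  (last char: '1')
  sorted[9] = 5011451$004  (last char: '4')
  sorted[10] = 51$00450114  (last char: '4')
Last column: 1$505010144
Original string S is at sorted index 1

Answer: 1$505010144
1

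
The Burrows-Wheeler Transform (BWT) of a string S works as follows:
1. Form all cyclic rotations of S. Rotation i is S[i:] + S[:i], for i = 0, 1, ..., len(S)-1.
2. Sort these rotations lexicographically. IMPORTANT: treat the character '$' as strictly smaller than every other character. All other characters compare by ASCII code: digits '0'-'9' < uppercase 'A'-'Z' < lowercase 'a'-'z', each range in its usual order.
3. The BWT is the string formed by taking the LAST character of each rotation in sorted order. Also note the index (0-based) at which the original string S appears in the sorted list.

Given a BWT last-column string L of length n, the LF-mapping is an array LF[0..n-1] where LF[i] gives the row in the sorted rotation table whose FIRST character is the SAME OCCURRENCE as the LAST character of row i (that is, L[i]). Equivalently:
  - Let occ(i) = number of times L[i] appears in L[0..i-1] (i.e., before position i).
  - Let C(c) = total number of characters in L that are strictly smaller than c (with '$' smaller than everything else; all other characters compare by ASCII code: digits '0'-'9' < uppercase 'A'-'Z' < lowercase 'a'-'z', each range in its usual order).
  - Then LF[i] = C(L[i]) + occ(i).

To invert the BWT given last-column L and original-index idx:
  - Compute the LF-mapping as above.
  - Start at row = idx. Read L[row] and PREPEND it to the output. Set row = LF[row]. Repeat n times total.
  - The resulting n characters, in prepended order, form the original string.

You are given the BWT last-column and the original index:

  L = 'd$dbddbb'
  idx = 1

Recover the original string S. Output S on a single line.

LF mapping: 4 0 5 1 6 7 2 3
Walk LF starting at row 1, prepending L[row]:
  step 1: row=1, L[1]='$', prepend. Next row=LF[1]=0
  step 2: row=0, L[0]='d', prepend. Next row=LF[0]=4
  step 3: row=4, L[4]='d', prepend. Next row=LF[4]=6
  step 4: row=6, L[6]='b', prepend. Next row=LF[6]=2
  step 5: row=2, L[2]='d', prepend. Next row=LF[2]=5
  step 6: row=5, L[5]='d', prepend. Next row=LF[5]=7
  step 7: row=7, L[7]='b', prepend. Next row=LF[7]=3
  step 8: row=3, L[3]='b', prepend. Next row=LF[3]=1
Reversed output: bbddbdd$

Answer: bbddbdd$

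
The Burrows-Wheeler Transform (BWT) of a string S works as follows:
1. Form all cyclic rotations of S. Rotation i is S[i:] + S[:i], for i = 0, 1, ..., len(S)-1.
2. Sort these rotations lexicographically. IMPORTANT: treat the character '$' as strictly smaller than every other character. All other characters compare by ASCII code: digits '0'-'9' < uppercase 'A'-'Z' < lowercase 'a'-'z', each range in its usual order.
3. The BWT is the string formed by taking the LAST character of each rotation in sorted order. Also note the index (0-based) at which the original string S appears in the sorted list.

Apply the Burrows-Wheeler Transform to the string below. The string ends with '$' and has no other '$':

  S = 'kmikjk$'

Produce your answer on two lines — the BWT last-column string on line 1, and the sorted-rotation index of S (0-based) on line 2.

All 7 rotations (rotation i = S[i:]+S[:i]):
  rot[0] = kmikjk$
  rot[1] = mikjk$k
  rot[2] = ikjk$km
  rot[3] = kjk$kmi
  rot[4] = jk$kmik
  rot[5] = k$kmikj
  rot[6] = $kmikjk
Sorted (with $ < everything):
  sorted[0] = $kmikjk  (last char: 'k')
  sorted[1] = ikjk$km  (last char: 'm')
  sorted[2] = jk$kmik  (last char: 'k')
  sorted[3] = k$kmikj  (last char: 'j')
  sorted[4] = kjk$kmi  (last char: 'i')
  sorted[5] = kmikjk$  (last char: '$')
  sorted[6] = mikjk$k  (last char: 'k')
Last column: kmkji$k
Original string S is at sorted index 5

Answer: kmkji$k
5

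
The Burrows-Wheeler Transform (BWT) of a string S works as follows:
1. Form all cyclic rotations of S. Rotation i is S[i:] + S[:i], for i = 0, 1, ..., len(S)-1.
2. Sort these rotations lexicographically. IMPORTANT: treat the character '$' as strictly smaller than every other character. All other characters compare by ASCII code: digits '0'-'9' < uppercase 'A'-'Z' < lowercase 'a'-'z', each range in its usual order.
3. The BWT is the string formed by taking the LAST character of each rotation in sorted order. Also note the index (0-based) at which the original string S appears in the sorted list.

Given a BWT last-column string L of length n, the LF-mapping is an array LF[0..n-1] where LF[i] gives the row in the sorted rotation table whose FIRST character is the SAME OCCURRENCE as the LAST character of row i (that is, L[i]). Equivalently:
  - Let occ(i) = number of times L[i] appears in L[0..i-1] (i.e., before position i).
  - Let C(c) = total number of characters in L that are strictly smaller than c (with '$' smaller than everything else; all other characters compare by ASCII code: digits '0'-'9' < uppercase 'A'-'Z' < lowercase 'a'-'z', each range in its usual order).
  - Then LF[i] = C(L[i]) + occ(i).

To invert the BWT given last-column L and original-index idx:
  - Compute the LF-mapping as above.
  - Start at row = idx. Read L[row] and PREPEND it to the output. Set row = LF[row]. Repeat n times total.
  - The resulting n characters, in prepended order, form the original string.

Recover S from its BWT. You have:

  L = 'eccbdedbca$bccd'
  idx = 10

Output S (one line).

LF mapping: 13 5 6 2 10 14 11 3 7 1 0 4 8 9 12
Walk LF starting at row 10, prepending L[row]:
  step 1: row=10, L[10]='$', prepend. Next row=LF[10]=0
  step 2: row=0, L[0]='e', prepend. Next row=LF[0]=13
  step 3: row=13, L[13]='c', prepend. Next row=LF[13]=9
  step 4: row=9, L[9]='a', prepend. Next row=LF[9]=1
  step 5: row=1, L[1]='c', prepend. Next row=LF[1]=5
  step 6: row=5, L[5]='e', prepend. Next row=LF[5]=14
  step 7: row=14, L[14]='d', prepend. Next row=LF[14]=12
  step 8: row=12, L[12]='c', prepend. Next row=LF[12]=8
  step 9: row=8, L[8]='c', prepend. Next row=LF[8]=7
  step 10: row=7, L[7]='b', prepend. Next row=LF[7]=3
  step 11: row=3, L[3]='b', prepend. Next row=LF[3]=2
  step 12: row=2, L[2]='c', prepend. Next row=LF[2]=6
  step 13: row=6, L[6]='d', prepend. Next row=LF[6]=11
  step 14: row=11, L[11]='b', prepend. Next row=LF[11]=4
  step 15: row=4, L[4]='d', prepend. Next row=LF[4]=10
Reversed output: dbdcbbccdecace$

Answer: dbdcbbccdecace$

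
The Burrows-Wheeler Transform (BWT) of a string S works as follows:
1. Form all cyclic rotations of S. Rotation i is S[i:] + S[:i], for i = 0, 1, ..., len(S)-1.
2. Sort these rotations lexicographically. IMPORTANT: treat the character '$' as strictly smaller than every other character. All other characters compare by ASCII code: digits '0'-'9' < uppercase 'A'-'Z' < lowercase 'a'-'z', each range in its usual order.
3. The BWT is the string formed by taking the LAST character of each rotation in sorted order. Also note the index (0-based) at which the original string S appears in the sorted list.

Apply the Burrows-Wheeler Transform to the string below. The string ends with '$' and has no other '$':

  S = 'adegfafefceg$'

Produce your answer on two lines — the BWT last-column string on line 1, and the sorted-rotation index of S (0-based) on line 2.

All 13 rotations (rotation i = S[i:]+S[:i]):
  rot[0] = adegfafefceg$
  rot[1] = degfafefceg$a
  rot[2] = egfafefceg$ad
  rot[3] = gfafefceg$ade
  rot[4] = fafefceg$adeg
  rot[5] = afefceg$adegf
  rot[6] = fefceg$adegfa
  rot[7] = efceg$adegfaf
  rot[8] = fceg$adegfafe
  rot[9] = ceg$adegfafef
  rot[10] = eg$adegfafefc
  rot[11] = g$adegfafefce
  rot[12] = $adegfafefceg
Sorted (with $ < everything):
  sorted[0] = $adegfafefceg  (last char: 'g')
  sorted[1] = adegfafefceg$  (last char: '$')
  sorted[2] = afefceg$adegf  (last char: 'f')
  sorted[3] = ceg$adegfafef  (last char: 'f')
  sorted[4] = degfafefceg$a  (last char: 'a')
  sorted[5] = efceg$adegfaf  (last char: 'f')
  sorted[6] = eg$adegfafefc  (last char: 'c')
  sorted[7] = egfafefceg$ad  (last char: 'd')
  sorted[8] = fafefceg$adeg  (last char: 'g')
  sorted[9] = fceg$adegfafe  (last char: 'e')
  sorted[10] = fefceg$adegfa  (last char: 'a')
  sorted[11] = g$adegfafefce  (last char: 'e')
  sorted[12] = gfafefceg$ade  (last char: 'e')
Last column: g$ffafcdgeaee
Original string S is at sorted index 1

Answer: g$ffafcdgeaee
1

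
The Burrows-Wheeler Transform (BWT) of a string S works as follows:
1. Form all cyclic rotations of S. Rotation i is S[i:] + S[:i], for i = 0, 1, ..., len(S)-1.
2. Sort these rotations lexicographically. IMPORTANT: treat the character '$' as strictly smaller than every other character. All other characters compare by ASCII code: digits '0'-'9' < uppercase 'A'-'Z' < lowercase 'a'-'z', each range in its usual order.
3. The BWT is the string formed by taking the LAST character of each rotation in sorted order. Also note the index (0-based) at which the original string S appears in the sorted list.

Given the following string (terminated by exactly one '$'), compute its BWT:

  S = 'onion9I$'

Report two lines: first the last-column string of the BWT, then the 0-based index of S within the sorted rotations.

All 8 rotations (rotation i = S[i:]+S[:i]):
  rot[0] = onion9I$
  rot[1] = nion9I$o
  rot[2] = ion9I$on
  rot[3] = on9I$oni
  rot[4] = n9I$onio
  rot[5] = 9I$onion
  rot[6] = I$onion9
  rot[7] = $onion9I
Sorted (with $ < everything):
  sorted[0] = $onion9I  (last char: 'I')
  sorted[1] = 9I$onion  (last char: 'n')
  sorted[2] = I$onion9  (last char: '9')
  sorted[3] = ion9I$on  (last char: 'n')
  sorted[4] = n9I$onio  (last char: 'o')
  sorted[5] = nion9I$o  (last char: 'o')
  sorted[6] = on9I$oni  (last char: 'i')
  sorted[7] = onion9I$  (last char: '$')
Last column: In9nooi$
Original string S is at sorted index 7

Answer: In9nooi$
7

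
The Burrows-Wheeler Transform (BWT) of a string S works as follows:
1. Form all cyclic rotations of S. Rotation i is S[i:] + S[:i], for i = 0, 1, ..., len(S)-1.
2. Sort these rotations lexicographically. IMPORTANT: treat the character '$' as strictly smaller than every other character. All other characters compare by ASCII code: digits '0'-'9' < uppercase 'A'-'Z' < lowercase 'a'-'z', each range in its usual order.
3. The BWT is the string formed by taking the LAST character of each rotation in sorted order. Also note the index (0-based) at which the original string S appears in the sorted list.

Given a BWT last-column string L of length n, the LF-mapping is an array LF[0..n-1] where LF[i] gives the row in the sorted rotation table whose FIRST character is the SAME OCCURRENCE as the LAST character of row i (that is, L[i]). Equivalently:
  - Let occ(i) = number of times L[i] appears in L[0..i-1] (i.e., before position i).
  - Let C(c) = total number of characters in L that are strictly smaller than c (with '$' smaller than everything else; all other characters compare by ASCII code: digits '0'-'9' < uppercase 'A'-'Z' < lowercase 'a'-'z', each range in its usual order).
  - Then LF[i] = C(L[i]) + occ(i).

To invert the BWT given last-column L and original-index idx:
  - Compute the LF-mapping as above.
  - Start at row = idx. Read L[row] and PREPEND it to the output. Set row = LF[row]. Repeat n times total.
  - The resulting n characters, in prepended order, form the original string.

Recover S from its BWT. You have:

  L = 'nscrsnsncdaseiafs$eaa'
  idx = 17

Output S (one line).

LF mapping: 12 16 5 15 17 13 18 14 6 7 1 19 8 11 2 10 20 0 9 3 4
Walk LF starting at row 17, prepending L[row]:
  step 1: row=17, L[17]='$', prepend. Next row=LF[17]=0
  step 2: row=0, L[0]='n', prepend. Next row=LF[0]=12
  step 3: row=12, L[12]='e', prepend. Next row=LF[12]=8
  step 4: row=8, L[8]='c', prepend. Next row=LF[8]=6
  step 5: row=6, L[6]='s', prepend. Next row=LF[6]=18
  step 6: row=18, L[18]='e', prepend. Next row=LF[18]=9
  step 7: row=9, L[9]='d', prepend. Next row=LF[9]=7
  step 8: row=7, L[7]='n', prepend. Next row=LF[7]=14
  step 9: row=14, L[14]='a', prepend. Next row=LF[14]=2
  step 10: row=2, L[2]='c', prepend. Next row=LF[2]=5
  step 11: row=5, L[5]='n', prepend. Next row=LF[5]=13
  step 12: row=13, L[13]='i', prepend. Next row=LF[13]=11
  step 13: row=11, L[11]='s', prepend. Next row=LF[11]=19
  step 14: row=19, L[19]='a', prepend. Next row=LF[19]=3
  step 15: row=3, L[3]='r', prepend. Next row=LF[3]=15
  step 16: row=15, L[15]='f', prepend. Next row=LF[15]=10
  step 17: row=10, L[10]='a', prepend. Next row=LF[10]=1
  step 18: row=1, L[1]='s', prepend. Next row=LF[1]=16
  step 19: row=16, L[16]='s', prepend. Next row=LF[16]=20
  step 20: row=20, L[20]='a', prepend. Next row=LF[20]=4
  step 21: row=4, L[4]='s', prepend. Next row=LF[4]=17
Reversed output: sassafrasincandescen$

Answer: sassafrasincandescen$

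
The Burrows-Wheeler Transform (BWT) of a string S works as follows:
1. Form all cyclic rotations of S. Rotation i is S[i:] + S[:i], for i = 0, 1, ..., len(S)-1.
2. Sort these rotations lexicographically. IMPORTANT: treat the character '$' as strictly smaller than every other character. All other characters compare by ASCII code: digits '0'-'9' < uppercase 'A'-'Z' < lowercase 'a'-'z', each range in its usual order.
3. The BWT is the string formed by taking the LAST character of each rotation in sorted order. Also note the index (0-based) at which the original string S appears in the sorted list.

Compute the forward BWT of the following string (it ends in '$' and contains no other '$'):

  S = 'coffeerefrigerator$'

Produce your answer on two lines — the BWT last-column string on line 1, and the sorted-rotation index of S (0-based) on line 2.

Answer: rr$frgefoeirctoeefa
2

Derivation:
All 19 rotations (rotation i = S[i:]+S[:i]):
  rot[0] = coffeerefrigerator$
  rot[1] = offeerefrigerator$c
  rot[2] = ffeerefrigerator$co
  rot[3] = feerefrigerator$cof
  rot[4] = eerefrigerator$coff
  rot[5] = erefrigerator$coffe
  rot[6] = refrigerator$coffee
  rot[7] = efrigerator$coffeer
  rot[8] = frigerator$coffeere
  rot[9] = rigerator$coffeeref
  rot[10] = igerator$coffeerefr
  rot[11] = gerator$coffeerefri
  rot[12] = erator$coffeerefrig
  rot[13] = rator$coffeerefrige
  rot[14] = ator$coffeerefriger
  rot[15] = tor$coffeerefrigera
  rot[16] = or$coffeerefrigerat
  rot[17] = r$coffeerefrigerato
  rot[18] = $coffeerefrigerator
Sorted (with $ < everything):
  sorted[0] = $coffeerefrigerator  (last char: 'r')
  sorted[1] = ator$coffeerefriger  (last char: 'r')
  sorted[2] = coffeerefrigerator$  (last char: '$')
  sorted[3] = eerefrigerator$coff  (last char: 'f')
  sorted[4] = efrigerator$coffeer  (last char: 'r')
  sorted[5] = erator$coffeerefrig  (last char: 'g')
  sorted[6] = erefrigerator$coffe  (last char: 'e')
  sorted[7] = feerefrigerator$cof  (last char: 'f')
  sorted[8] = ffeerefrigerator$co  (last char: 'o')
  sorted[9] = frigerator$coffeere  (last char: 'e')
  sorted[10] = gerator$coffeerefri  (last char: 'i')
  sorted[11] = igerator$coffeerefr  (last char: 'r')
  sorted[12] = offeerefrigerator$c  (last char: 'c')
  sorted[13] = or$coffeerefrigerat  (last char: 't')
  sorted[14] = r$coffeerefrigerato  (last char: 'o')
  sorted[15] = rator$coffeerefrige  (last char: 'e')
  sorted[16] = refrigerator$coffee  (last char: 'e')
  sorted[17] = rigerator$coffeeref  (last char: 'f')
  sorted[18] = tor$coffeerefrigera  (last char: 'a')
Last column: rr$frgefoeirctoeefa
Original string S is at sorted index 2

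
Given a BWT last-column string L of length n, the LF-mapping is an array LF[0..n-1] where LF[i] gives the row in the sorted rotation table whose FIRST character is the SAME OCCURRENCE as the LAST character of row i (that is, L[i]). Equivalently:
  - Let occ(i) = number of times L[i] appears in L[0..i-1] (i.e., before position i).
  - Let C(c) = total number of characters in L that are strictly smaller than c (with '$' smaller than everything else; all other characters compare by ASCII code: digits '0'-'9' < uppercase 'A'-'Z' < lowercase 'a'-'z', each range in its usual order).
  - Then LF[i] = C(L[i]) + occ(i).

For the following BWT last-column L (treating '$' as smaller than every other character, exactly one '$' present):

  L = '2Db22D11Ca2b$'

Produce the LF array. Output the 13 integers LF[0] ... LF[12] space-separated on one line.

Answer: 3 8 11 4 5 9 1 2 7 10 6 12 0

Derivation:
Char counts: '$':1, '1':2, '2':4, 'C':1, 'D':2, 'a':1, 'b':2
C (first-col start): C('$')=0, C('1')=1, C('2')=3, C('C')=7, C('D')=8, C('a')=10, C('b')=11
L[0]='2': occ=0, LF[0]=C('2')+0=3+0=3
L[1]='D': occ=0, LF[1]=C('D')+0=8+0=8
L[2]='b': occ=0, LF[2]=C('b')+0=11+0=11
L[3]='2': occ=1, LF[3]=C('2')+1=3+1=4
L[4]='2': occ=2, LF[4]=C('2')+2=3+2=5
L[5]='D': occ=1, LF[5]=C('D')+1=8+1=9
L[6]='1': occ=0, LF[6]=C('1')+0=1+0=1
L[7]='1': occ=1, LF[7]=C('1')+1=1+1=2
L[8]='C': occ=0, LF[8]=C('C')+0=7+0=7
L[9]='a': occ=0, LF[9]=C('a')+0=10+0=10
L[10]='2': occ=3, LF[10]=C('2')+3=3+3=6
L[11]='b': occ=1, LF[11]=C('b')+1=11+1=12
L[12]='$': occ=0, LF[12]=C('$')+0=0+0=0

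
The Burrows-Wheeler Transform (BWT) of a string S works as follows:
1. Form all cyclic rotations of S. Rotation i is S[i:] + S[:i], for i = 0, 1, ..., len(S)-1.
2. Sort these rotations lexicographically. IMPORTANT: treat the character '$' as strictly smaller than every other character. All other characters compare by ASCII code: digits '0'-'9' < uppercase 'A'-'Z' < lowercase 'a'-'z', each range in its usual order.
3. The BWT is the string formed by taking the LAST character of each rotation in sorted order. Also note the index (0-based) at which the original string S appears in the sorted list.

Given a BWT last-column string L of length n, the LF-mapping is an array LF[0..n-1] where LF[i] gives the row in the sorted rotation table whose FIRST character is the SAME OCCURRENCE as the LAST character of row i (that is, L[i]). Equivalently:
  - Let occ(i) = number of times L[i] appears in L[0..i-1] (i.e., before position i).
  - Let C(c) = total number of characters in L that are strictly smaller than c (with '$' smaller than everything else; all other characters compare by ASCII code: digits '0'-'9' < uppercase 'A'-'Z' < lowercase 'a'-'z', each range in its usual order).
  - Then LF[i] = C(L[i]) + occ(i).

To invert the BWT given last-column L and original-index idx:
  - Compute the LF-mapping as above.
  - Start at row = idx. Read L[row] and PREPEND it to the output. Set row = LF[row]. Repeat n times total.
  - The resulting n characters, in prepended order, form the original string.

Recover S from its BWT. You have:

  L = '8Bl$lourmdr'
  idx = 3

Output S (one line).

Answer: drumrollB8$

Derivation:
LF mapping: 1 2 4 0 5 7 10 8 6 3 9
Walk LF starting at row 3, prepending L[row]:
  step 1: row=3, L[3]='$', prepend. Next row=LF[3]=0
  step 2: row=0, L[0]='8', prepend. Next row=LF[0]=1
  step 3: row=1, L[1]='B', prepend. Next row=LF[1]=2
  step 4: row=2, L[2]='l', prepend. Next row=LF[2]=4
  step 5: row=4, L[4]='l', prepend. Next row=LF[4]=5
  step 6: row=5, L[5]='o', prepend. Next row=LF[5]=7
  step 7: row=7, L[7]='r', prepend. Next row=LF[7]=8
  step 8: row=8, L[8]='m', prepend. Next row=LF[8]=6
  step 9: row=6, L[6]='u', prepend. Next row=LF[6]=10
  step 10: row=10, L[10]='r', prepend. Next row=LF[10]=9
  step 11: row=9, L[9]='d', prepend. Next row=LF[9]=3
Reversed output: drumrollB8$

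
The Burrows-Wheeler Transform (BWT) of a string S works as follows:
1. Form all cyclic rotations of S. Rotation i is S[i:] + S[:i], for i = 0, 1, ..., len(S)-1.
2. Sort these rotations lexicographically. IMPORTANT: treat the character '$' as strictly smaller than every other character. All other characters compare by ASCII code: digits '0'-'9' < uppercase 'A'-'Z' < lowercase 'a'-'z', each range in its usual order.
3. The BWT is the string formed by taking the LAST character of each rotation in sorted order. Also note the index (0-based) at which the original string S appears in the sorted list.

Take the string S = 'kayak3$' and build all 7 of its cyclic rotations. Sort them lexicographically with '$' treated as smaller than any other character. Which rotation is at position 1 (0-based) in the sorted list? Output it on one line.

Answer: 3$kayak

Derivation:
All 7 rotations (rotation i = S[i:]+S[:i]):
  rot[0] = kayak3$
  rot[1] = ayak3$k
  rot[2] = yak3$ka
  rot[3] = ak3$kay
  rot[4] = k3$kaya
  rot[5] = 3$kayak
  rot[6] = $kayak3
Sorted (with $ < everything):
  sorted[0] = $kayak3
  sorted[1] = 3$kayak
  sorted[2] = ak3$kay
  sorted[3] = ayak3$k
  sorted[4] = k3$kaya
  sorted[5] = kayak3$
  sorted[6] = yak3$ka
sorted[1] = 3$kayak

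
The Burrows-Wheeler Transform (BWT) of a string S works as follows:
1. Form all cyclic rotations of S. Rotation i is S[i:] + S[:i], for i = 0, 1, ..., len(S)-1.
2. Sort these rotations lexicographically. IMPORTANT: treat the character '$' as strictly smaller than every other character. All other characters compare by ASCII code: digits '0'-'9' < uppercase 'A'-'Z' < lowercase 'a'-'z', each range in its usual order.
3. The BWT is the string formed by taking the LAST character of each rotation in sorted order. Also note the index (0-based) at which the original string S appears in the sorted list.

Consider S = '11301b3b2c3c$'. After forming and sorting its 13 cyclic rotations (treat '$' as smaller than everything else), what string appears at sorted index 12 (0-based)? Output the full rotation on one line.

Answer: c3c$11301b3b2

Derivation:
All 13 rotations (rotation i = S[i:]+S[:i]):
  rot[0] = 11301b3b2c3c$
  rot[1] = 1301b3b2c3c$1
  rot[2] = 301b3b2c3c$11
  rot[3] = 01b3b2c3c$113
  rot[4] = 1b3b2c3c$1130
  rot[5] = b3b2c3c$11301
  rot[6] = 3b2c3c$11301b
  rot[7] = b2c3c$11301b3
  rot[8] = 2c3c$11301b3b
  rot[9] = c3c$11301b3b2
  rot[10] = 3c$11301b3b2c
  rot[11] = c$11301b3b2c3
  rot[12] = $11301b3b2c3c
Sorted (with $ < everything):
  sorted[0] = $11301b3b2c3c
  sorted[1] = 01b3b2c3c$113
  sorted[2] = 11301b3b2c3c$
  sorted[3] = 1301b3b2c3c$1
  sorted[4] = 1b3b2c3c$1130
  sorted[5] = 2c3c$11301b3b
  sorted[6] = 301b3b2c3c$11
  sorted[7] = 3b2c3c$11301b
  sorted[8] = 3c$11301b3b2c
  sorted[9] = b2c3c$11301b3
  sorted[10] = b3b2c3c$11301
  sorted[11] = c$11301b3b2c3
  sorted[12] = c3c$11301b3b2
sorted[12] = c3c$11301b3b2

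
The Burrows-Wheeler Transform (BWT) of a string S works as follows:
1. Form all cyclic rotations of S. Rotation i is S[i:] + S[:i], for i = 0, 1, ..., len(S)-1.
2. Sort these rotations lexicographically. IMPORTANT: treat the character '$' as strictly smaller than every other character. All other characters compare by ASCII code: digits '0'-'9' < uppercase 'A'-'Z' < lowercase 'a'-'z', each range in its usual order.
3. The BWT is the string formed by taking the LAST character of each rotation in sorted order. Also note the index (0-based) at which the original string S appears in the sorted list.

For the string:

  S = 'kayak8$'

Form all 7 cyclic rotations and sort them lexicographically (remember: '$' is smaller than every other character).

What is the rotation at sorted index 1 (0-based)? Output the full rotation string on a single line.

Answer: 8$kayak

Derivation:
All 7 rotations (rotation i = S[i:]+S[:i]):
  rot[0] = kayak8$
  rot[1] = ayak8$k
  rot[2] = yak8$ka
  rot[3] = ak8$kay
  rot[4] = k8$kaya
  rot[5] = 8$kayak
  rot[6] = $kayak8
Sorted (with $ < everything):
  sorted[0] = $kayak8
  sorted[1] = 8$kayak
  sorted[2] = ak8$kay
  sorted[3] = ayak8$k
  sorted[4] = k8$kaya
  sorted[5] = kayak8$
  sorted[6] = yak8$ka
sorted[1] = 8$kayak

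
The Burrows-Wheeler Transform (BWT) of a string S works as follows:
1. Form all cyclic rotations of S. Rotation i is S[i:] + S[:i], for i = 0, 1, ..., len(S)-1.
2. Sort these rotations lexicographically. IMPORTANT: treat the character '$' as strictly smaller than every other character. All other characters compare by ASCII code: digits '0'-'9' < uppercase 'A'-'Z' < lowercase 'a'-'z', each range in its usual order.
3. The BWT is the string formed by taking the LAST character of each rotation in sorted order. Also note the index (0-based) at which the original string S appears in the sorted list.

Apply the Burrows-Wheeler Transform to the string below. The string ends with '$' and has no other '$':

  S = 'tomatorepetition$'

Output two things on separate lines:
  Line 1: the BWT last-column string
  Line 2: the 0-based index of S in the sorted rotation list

All 17 rotations (rotation i = S[i:]+S[:i]):
  rot[0] = tomatorepetition$
  rot[1] = omatorepetition$t
  rot[2] = matorepetition$to
  rot[3] = atorepetition$tom
  rot[4] = torepetition$toma
  rot[5] = orepetition$tomat
  rot[6] = repetition$tomato
  rot[7] = epetition$tomator
  rot[8] = petition$tomatore
  rot[9] = etition$tomatorep
  rot[10] = tition$tomatorepe
  rot[11] = ition$tomatorepet
  rot[12] = tion$tomatorepeti
  rot[13] = ion$tomatorepetit
  rot[14] = on$tomatorepetiti
  rot[15] = n$tomatorepetitio
  rot[16] = $tomatorepetition
Sorted (with $ < everything):
  sorted[0] = $tomatorepetition  (last char: 'n')
  sorted[1] = atorepetition$tom  (last char: 'm')
  sorted[2] = epetition$tomator  (last char: 'r')
  sorted[3] = etition$tomatorep  (last char: 'p')
  sorted[4] = ion$tomatorepetit  (last char: 't')
  sorted[5] = ition$tomatorepet  (last char: 't')
  sorted[6] = matorepetition$to  (last char: 'o')
  sorted[7] = n$tomatorepetitio  (last char: 'o')
  sorted[8] = omatorepetition$t  (last char: 't')
  sorted[9] = on$tomatorepetiti  (last char: 'i')
  sorted[10] = orepetition$tomat  (last char: 't')
  sorted[11] = petition$tomatore  (last char: 'e')
  sorted[12] = repetition$tomato  (last char: 'o')
  sorted[13] = tion$tomatorepeti  (last char: 'i')
  sorted[14] = tition$tomatorepe  (last char: 'e')
  sorted[15] = tomatorepetition$  (last char: '$')
  sorted[16] = torepetition$toma  (last char: 'a')
Last column: nmrpttootiteoie$a
Original string S is at sorted index 15

Answer: nmrpttootiteoie$a
15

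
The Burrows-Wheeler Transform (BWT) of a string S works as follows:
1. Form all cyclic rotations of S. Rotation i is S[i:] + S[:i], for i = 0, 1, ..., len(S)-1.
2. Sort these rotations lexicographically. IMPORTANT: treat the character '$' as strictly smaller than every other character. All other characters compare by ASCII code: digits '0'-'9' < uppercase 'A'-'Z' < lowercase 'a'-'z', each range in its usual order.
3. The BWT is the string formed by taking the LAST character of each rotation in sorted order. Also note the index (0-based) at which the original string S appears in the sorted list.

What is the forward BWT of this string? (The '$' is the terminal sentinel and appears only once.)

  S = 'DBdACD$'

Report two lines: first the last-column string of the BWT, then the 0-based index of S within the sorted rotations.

All 7 rotations (rotation i = S[i:]+S[:i]):
  rot[0] = DBdACD$
  rot[1] = BdACD$D
  rot[2] = dACD$DB
  rot[3] = ACD$DBd
  rot[4] = CD$DBdA
  rot[5] = D$DBdAC
  rot[6] = $DBdACD
Sorted (with $ < everything):
  sorted[0] = $DBdACD  (last char: 'D')
  sorted[1] = ACD$DBd  (last char: 'd')
  sorted[2] = BdACD$D  (last char: 'D')
  sorted[3] = CD$DBdA  (last char: 'A')
  sorted[4] = D$DBdAC  (last char: 'C')
  sorted[5] = DBdACD$  (last char: '$')
  sorted[6] = dACD$DB  (last char: 'B')
Last column: DdDAC$B
Original string S is at sorted index 5

Answer: DdDAC$B
5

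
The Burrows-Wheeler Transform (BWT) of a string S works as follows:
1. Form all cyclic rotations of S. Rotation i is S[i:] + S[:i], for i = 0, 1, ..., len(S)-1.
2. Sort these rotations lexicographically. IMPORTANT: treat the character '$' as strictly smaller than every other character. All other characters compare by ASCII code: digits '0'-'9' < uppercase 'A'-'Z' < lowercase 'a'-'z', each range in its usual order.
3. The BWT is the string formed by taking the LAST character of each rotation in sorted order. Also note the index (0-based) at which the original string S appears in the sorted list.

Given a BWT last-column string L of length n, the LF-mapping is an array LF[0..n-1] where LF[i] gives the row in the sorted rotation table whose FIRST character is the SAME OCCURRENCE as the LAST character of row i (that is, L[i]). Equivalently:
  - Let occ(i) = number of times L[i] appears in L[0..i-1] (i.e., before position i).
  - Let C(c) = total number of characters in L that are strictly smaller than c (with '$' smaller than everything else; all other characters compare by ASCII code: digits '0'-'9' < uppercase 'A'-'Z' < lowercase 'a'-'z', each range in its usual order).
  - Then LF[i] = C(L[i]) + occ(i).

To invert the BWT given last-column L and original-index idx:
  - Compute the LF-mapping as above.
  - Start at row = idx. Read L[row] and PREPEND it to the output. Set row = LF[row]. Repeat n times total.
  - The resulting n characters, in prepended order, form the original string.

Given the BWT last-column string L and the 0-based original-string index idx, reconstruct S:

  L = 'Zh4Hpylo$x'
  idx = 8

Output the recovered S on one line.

LF mapping: 3 4 1 2 7 9 5 6 0 8
Walk LF starting at row 8, prepending L[row]:
  step 1: row=8, L[8]='$', prepend. Next row=LF[8]=0
  step 2: row=0, L[0]='Z', prepend. Next row=LF[0]=3
  step 3: row=3, L[3]='H', prepend. Next row=LF[3]=2
  step 4: row=2, L[2]='4', prepend. Next row=LF[2]=1
  step 5: row=1, L[1]='h', prepend. Next row=LF[1]=4
  step 6: row=4, L[4]='p', prepend. Next row=LF[4]=7
  step 7: row=7, L[7]='o', prepend. Next row=LF[7]=6
  step 8: row=6, L[6]='l', prepend. Next row=LF[6]=5
  step 9: row=5, L[5]='y', prepend. Next row=LF[5]=9
  step 10: row=9, L[9]='x', prepend. Next row=LF[9]=8
Reversed output: xyloph4HZ$

Answer: xyloph4HZ$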